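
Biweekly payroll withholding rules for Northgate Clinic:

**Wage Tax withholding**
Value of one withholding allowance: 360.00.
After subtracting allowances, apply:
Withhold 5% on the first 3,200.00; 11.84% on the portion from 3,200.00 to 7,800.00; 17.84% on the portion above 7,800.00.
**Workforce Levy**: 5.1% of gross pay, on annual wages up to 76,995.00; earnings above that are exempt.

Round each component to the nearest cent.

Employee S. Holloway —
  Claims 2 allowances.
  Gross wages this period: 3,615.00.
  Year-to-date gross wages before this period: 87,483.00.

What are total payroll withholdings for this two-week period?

Wage Tax: taxable = 3,615.00 − 2×360.00 = 2,895.00
  5% × 2,895.00 = 144.75
Workforce Levy: YTD 87,483.00 ≥ cap 76,995.00 → 0.00
Total: 144.75 + 0.00 = 144.75

144.75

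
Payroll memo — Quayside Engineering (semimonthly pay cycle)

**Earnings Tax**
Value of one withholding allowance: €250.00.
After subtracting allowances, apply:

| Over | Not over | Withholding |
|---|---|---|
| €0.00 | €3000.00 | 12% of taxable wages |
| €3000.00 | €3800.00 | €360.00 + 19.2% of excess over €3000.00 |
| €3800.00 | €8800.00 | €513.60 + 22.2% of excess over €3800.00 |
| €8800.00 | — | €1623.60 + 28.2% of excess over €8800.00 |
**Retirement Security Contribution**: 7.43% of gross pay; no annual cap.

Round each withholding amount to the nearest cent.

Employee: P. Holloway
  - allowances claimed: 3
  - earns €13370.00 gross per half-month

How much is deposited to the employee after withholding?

Earnings Tax: taxable = €13370.00 − 3×€250.00 = €12620.00
  €1623.60 + 28.2% × (€12620.00 − €8800.00) = €1623.60 + 28.2% × €3820.00 = €2700.84
Retirement Security Contribution: 7.43% × €13370.00 = €993.39
Total withheld: €2700.84 + €993.39 = €3694.23
Net pay: €13370.00 − €3694.23 = €9675.77

€9675.77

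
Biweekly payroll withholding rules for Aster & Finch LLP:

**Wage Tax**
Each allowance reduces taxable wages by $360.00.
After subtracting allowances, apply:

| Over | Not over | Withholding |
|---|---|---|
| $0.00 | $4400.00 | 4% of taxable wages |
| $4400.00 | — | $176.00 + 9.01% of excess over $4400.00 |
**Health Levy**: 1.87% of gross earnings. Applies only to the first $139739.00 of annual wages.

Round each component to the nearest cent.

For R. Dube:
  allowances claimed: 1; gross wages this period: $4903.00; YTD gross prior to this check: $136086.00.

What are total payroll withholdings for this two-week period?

Wage Tax: taxable = $4903.00 − 1×$360.00 = $4543.00
  $176.00 + 9.01% × ($4543.00 − $4400.00) = $176.00 + 9.01% × $143.00 = $188.88
Health Levy: cap $139739.00 − YTD $136086.00 = $3653.00 subject; 1.87% × $3653.00 = $68.31
Total: $188.88 + $68.31 = $257.19

$257.19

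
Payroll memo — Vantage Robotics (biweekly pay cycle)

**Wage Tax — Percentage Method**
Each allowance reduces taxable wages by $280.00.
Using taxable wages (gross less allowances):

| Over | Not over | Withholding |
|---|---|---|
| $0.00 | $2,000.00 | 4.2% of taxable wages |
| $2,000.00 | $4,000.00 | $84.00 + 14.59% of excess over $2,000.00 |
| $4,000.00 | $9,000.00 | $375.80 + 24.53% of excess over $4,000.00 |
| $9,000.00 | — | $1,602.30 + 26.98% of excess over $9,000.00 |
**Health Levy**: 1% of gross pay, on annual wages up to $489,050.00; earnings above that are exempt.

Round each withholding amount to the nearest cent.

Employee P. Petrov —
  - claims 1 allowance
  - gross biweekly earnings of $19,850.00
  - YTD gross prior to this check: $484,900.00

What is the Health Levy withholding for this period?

Health Levy: cap $489,050.00 − YTD $484,900.00 = $4,150.00 subject; 1% × $4,150.00 = $41.50

$41.50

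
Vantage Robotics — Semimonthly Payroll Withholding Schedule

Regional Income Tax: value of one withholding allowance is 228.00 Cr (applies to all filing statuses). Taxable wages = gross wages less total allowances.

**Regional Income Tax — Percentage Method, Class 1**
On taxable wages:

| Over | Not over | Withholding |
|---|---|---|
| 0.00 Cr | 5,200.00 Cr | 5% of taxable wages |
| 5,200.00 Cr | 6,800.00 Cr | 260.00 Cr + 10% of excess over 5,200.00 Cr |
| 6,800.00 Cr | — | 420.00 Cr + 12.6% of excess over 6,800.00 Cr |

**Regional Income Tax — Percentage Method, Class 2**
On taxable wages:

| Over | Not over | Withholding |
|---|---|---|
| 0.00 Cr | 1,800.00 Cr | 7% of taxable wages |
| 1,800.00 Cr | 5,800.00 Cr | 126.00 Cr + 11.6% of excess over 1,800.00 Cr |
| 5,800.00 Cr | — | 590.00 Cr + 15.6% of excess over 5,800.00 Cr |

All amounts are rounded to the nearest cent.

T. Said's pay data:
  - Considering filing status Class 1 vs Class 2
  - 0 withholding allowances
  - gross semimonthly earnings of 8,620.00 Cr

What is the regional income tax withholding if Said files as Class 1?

Regional Income Tax (Class 1): taxable = 8,620.00 Cr
  420.00 Cr + 12.6% × (8,620.00 Cr − 6,800.00 Cr) = 420.00 Cr + 12.6% × 1,820.00 Cr = 649.32 Cr

649.32 Cr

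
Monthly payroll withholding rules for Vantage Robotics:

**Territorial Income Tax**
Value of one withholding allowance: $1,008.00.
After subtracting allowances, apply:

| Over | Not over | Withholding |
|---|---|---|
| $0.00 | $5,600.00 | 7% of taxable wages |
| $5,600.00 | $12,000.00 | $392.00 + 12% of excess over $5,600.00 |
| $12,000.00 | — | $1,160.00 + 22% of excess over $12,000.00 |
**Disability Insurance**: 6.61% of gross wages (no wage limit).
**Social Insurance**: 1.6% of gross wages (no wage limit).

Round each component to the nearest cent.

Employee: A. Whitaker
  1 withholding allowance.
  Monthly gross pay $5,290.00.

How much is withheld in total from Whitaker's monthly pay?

Territorial Income Tax: taxable = $5,290.00 − 1×$1,008.00 = $4,282.00
  7% × $4,282.00 = $299.74
Disability Insurance: 6.61% × $5,290.00 = $349.67
Social Insurance: 1.6% × $5,290.00 = $84.64
Total: $299.74 + $349.67 + $84.64 = $734.05

$734.05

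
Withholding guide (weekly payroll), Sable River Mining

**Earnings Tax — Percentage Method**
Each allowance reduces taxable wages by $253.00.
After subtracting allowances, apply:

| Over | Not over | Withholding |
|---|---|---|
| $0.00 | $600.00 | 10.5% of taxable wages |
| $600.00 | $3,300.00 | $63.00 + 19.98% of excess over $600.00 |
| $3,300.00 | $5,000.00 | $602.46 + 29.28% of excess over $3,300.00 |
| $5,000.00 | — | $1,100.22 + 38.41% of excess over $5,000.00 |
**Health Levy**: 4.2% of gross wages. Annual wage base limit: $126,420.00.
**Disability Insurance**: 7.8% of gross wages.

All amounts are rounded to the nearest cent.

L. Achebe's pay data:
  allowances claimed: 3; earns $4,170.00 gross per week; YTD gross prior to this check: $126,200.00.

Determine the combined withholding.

Earnings Tax: taxable = $4,170.00 − 3×$253.00 = $3,411.00
  $602.46 + 29.28% × ($3,411.00 − $3,300.00) = $602.46 + 29.28% × $111.00 = $634.96
Health Levy: cap $126,420.00 − YTD $126,200.00 = $220.00 subject; 4.2% × $220.00 = $9.24
Disability Insurance: 7.8% × $4,170.00 = $325.26
Total: $634.96 + $9.24 + $325.26 = $969.46

$969.46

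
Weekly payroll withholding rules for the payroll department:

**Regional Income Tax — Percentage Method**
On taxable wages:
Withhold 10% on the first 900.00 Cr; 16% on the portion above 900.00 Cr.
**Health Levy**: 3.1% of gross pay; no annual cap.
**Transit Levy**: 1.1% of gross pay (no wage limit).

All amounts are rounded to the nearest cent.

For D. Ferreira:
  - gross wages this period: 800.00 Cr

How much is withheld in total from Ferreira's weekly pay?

Regional Income Tax: taxable = 800.00 Cr
  10% × 800.00 Cr = 80.00 Cr
Health Levy: 3.1% × 800.00 Cr = 24.80 Cr
Transit Levy: 1.1% × 800.00 Cr = 8.80 Cr
Total: 80.00 Cr + 24.80 Cr + 8.80 Cr = 113.60 Cr

113.60 Cr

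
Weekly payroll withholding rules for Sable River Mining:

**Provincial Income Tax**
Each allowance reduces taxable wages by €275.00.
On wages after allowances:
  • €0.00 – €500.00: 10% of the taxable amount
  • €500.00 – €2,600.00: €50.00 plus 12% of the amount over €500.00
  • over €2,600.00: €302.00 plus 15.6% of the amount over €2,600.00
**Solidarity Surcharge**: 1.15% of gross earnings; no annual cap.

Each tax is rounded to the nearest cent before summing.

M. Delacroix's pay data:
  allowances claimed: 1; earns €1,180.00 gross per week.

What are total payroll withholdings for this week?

€112.17

Provincial Income Tax: taxable = €1,180.00 − 1×€275.00 = €905.00
  €50.00 + 12% × (€905.00 − €500.00) = €50.00 + 12% × €405.00 = €98.60
Solidarity Surcharge: 1.15% × €1,180.00 = €13.57
Total: €98.60 + €13.57 = €112.17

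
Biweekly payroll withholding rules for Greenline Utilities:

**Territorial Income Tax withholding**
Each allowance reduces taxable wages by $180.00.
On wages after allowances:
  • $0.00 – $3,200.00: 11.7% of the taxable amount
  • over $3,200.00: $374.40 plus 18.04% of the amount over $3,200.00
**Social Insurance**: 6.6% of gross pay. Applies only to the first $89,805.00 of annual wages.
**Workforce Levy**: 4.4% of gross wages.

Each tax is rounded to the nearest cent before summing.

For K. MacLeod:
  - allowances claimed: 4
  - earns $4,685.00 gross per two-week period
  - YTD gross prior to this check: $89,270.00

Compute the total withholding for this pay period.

Territorial Income Tax: taxable = $4,685.00 − 4×$180.00 = $3,965.00
  $374.40 + 18.04% × ($3,965.00 − $3,200.00) = $374.40 + 18.04% × $765.00 = $512.41
Social Insurance: cap $89,805.00 − YTD $89,270.00 = $535.00 subject; 6.6% × $535.00 = $35.31
Workforce Levy: 4.4% × $4,685.00 = $206.14
Total: $512.41 + $35.31 + $206.14 = $753.86

$753.86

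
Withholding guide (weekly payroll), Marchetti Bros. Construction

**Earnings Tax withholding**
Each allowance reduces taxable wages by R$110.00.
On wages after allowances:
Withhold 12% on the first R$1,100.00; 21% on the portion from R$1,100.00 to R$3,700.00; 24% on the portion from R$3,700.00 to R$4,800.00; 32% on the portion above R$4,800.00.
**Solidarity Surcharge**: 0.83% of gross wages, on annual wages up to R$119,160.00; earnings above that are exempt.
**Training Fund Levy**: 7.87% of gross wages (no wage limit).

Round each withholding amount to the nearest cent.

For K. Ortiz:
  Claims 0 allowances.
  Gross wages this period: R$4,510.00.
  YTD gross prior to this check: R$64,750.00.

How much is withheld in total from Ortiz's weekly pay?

R$1,264.77

Earnings Tax: taxable = R$4,510.00
  R$678.00 + 24% × (R$4,510.00 − R$3,700.00) = R$678.00 + 24% × R$810.00 = R$872.40
Solidarity Surcharge: 0.83% × R$4,510.00 = R$37.43
Training Fund Levy: 7.87% × R$4,510.00 = R$354.94
Total: R$872.40 + R$37.43 + R$354.94 = R$1,264.77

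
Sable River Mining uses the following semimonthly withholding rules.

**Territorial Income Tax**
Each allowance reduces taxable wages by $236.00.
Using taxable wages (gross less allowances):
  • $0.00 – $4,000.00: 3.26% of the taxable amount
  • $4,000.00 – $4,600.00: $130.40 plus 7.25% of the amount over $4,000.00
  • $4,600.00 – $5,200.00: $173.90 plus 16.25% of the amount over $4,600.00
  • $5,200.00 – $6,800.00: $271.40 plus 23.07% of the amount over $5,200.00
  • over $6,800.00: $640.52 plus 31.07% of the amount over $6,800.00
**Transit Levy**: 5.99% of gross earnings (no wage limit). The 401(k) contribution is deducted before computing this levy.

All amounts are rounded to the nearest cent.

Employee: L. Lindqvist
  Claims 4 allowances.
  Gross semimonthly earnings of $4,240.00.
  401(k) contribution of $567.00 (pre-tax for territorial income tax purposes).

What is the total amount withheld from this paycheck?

$308.98

Territorial Income Tax: taxable = $4,240.00 − $567.00 − 4×$236.00 = $2,729.00
  3.26% × $2,729.00 = $88.97
Transit Levy: 5.99% × $3,673.00 = $220.01
Total: $88.97 + $220.01 = $308.98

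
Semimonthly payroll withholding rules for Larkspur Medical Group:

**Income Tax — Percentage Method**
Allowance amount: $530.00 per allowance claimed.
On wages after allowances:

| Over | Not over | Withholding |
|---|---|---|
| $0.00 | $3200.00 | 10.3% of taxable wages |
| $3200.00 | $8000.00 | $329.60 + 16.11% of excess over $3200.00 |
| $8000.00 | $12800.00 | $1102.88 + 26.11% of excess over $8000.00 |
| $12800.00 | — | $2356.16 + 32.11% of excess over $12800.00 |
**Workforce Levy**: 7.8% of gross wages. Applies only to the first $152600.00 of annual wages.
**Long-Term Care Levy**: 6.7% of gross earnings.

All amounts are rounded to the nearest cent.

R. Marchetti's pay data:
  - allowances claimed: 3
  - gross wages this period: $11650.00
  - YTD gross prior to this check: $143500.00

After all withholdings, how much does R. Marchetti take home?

$8518.90

Income Tax: taxable = $11650.00 − 3×$530.00 = $10060.00
  $1102.88 + 26.11% × ($10060.00 − $8000.00) = $1102.88 + 26.11% × $2060.00 = $1640.75
Workforce Levy: cap $152600.00 − YTD $143500.00 = $9100.00 subject; 7.8% × $9100.00 = $709.80
Long-Term Care Levy: 6.7% × $11650.00 = $780.55
Total withheld: $1640.75 + $709.80 + $780.55 = $3131.10
Net pay: $11650.00 − $3131.10 = $8518.90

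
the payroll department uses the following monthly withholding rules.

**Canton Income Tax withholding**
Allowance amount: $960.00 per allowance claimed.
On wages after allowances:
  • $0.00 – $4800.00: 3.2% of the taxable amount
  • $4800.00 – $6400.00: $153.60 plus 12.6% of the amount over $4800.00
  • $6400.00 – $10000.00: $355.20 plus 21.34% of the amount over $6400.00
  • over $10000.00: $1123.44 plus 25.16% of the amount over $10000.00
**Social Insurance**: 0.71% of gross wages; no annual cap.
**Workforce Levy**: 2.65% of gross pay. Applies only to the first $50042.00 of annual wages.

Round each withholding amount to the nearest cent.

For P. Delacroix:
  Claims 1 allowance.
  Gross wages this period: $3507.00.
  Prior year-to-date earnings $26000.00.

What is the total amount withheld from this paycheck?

Canton Income Tax: taxable = $3507.00 − 1×$960.00 = $2547.00
  3.2% × $2547.00 = $81.50
Social Insurance: 0.71% × $3507.00 = $24.90
Workforce Levy: 2.65% × $3507.00 = $92.94
Total: $81.50 + $24.90 + $92.94 = $199.34

$199.34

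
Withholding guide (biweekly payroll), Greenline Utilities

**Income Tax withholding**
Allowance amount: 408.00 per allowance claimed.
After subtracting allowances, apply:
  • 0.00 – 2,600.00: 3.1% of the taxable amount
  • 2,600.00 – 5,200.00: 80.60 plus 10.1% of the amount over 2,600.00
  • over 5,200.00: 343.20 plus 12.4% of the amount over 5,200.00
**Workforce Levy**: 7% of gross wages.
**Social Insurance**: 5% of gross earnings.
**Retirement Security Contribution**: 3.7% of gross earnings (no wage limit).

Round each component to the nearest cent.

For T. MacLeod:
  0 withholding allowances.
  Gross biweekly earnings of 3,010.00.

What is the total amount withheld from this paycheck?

594.58

Income Tax: taxable = 3,010.00
  80.60 + 10.1% × (3,010.00 − 2,600.00) = 80.60 + 10.1% × 410.00 = 122.01
Workforce Levy: 7% × 3,010.00 = 210.70
Social Insurance: 5% × 3,010.00 = 150.50
Retirement Security Contribution: 3.7% × 3,010.00 = 111.37
Total: 122.01 + 210.70 + 150.50 + 111.37 = 594.58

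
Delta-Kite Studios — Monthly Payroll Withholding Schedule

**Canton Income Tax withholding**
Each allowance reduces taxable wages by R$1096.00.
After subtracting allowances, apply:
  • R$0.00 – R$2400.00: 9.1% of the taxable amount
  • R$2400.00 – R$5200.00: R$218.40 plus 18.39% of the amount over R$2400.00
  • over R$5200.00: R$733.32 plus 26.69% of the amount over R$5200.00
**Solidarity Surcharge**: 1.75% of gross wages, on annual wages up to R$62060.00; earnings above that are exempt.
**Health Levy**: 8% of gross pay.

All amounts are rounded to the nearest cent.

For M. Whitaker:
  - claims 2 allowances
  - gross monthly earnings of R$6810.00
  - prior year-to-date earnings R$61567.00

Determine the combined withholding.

Canton Income Tax: taxable = R$6810.00 − 2×R$1096.00 = R$4618.00
  R$218.40 + 18.39% × (R$4618.00 − R$2400.00) = R$218.40 + 18.39% × R$2218.00 = R$626.29
Solidarity Surcharge: cap R$62060.00 − YTD R$61567.00 = R$493.00 subject; 1.75% × R$493.00 = R$8.63
Health Levy: 8% × R$6810.00 = R$544.80
Total: R$626.29 + R$8.63 + R$544.80 = R$1179.72

R$1179.72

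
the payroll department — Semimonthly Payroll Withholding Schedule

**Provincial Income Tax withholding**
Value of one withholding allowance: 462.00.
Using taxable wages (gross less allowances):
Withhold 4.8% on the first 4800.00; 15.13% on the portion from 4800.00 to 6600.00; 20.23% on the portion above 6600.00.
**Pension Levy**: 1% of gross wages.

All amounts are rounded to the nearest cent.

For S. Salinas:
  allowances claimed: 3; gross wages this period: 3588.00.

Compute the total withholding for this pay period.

Provincial Income Tax: taxable = 3588.00 − 3×462.00 = 2202.00
  4.8% × 2202.00 = 105.70
Pension Levy: 1% × 3588.00 = 35.88
Total: 105.70 + 35.88 = 141.58

141.58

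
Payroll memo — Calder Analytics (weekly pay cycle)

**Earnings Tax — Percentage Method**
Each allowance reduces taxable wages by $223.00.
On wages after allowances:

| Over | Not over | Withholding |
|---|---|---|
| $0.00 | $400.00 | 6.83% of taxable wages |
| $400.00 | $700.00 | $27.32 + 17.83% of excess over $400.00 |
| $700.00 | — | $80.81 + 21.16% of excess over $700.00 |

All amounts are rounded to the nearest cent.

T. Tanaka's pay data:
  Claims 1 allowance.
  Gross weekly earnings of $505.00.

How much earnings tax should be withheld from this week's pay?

$19.26

Earnings Tax: taxable = $505.00 − 1×$223.00 = $282.00
  6.83% × $282.00 = $19.26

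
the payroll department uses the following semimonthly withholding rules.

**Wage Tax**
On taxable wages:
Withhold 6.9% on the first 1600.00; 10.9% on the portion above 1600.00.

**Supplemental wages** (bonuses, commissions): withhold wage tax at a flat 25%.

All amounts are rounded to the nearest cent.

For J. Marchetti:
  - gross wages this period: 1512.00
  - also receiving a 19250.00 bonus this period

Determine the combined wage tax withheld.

Wage Tax: taxable = 1512.00
  6.9% × 1512.00 = 104.33
Supplemental (25% flat on bonus): 25% × 19250.00 = 4812.50
Total wage tax: 104.33 + 4812.50 = 4916.83

4916.83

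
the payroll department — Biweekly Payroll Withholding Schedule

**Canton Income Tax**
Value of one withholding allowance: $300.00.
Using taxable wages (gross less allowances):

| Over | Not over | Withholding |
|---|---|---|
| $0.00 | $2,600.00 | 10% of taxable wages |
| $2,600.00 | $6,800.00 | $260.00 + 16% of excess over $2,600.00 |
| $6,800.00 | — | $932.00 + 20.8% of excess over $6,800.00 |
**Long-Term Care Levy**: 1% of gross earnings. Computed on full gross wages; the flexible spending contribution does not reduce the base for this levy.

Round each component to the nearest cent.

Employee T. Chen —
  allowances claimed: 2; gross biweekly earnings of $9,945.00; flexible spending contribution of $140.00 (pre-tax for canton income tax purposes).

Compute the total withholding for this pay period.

Canton Income Tax: taxable = $9,945.00 − $140.00 − 2×$300.00 = $9,205.00
  $932.00 + 20.8% × ($9,205.00 − $6,800.00) = $932.00 + 20.8% × $2,405.00 = $1,432.24
Long-Term Care Levy: 1% × $9,945.00 = $99.45
Total: $1,432.24 + $99.45 = $1,531.69

$1,531.69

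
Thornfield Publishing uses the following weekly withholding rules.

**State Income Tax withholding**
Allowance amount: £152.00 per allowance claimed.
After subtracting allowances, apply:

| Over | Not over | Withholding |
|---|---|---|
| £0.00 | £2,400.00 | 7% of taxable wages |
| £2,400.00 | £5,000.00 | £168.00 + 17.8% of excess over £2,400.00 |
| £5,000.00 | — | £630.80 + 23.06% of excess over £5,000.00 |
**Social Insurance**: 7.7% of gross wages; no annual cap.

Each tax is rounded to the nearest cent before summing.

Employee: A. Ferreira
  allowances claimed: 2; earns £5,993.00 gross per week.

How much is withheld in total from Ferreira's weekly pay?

State Income Tax: taxable = £5,993.00 − 2×£152.00 = £5,689.00
  £630.80 + 23.06% × (£5,689.00 − £5,000.00) = £630.80 + 23.06% × £689.00 = £789.68
Social Insurance: 7.7% × £5,993.00 = £461.46
Total: £789.68 + £461.46 = £1,251.14

£1,251.14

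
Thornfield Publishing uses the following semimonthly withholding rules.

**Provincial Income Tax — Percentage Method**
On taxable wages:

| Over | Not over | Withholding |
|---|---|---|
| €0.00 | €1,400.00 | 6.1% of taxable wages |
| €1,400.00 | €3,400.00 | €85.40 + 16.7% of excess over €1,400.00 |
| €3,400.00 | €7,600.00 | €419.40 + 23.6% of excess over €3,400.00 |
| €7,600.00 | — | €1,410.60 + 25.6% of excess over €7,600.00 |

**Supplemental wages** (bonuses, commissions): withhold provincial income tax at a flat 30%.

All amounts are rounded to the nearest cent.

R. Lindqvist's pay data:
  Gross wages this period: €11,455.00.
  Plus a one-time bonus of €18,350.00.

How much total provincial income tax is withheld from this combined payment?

Provincial Income Tax: taxable = €11,455.00
  €1,410.60 + 25.6% × (€11,455.00 − €7,600.00) = €1,410.60 + 25.6% × €3,855.00 = €2,397.48
Supplemental (30% flat on bonus): 30% × €18,350.00 = €5,505.00
Total provincial income tax: €2,397.48 + €5,505.00 = €7,902.48

€7,902.48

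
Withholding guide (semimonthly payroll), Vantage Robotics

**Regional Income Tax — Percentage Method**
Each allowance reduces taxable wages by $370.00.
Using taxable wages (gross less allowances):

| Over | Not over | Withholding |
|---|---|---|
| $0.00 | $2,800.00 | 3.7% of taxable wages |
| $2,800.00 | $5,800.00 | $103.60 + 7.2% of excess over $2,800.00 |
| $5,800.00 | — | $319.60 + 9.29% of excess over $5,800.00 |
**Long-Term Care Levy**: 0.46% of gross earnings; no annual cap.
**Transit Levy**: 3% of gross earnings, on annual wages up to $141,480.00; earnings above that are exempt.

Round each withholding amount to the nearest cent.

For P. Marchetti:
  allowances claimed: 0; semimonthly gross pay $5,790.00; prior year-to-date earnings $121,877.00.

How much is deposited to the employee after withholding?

Regional Income Tax: taxable = $5,790.00
  $103.60 + 7.2% × ($5,790.00 − $2,800.00) = $103.60 + 7.2% × $2,990.00 = $318.88
Long-Term Care Levy: 0.46% × $5,790.00 = $26.63
Transit Levy: 3% × $5,790.00 = $173.70
Total withheld: $318.88 + $26.63 + $173.70 = $519.21
Net pay: $5,790.00 − $519.21 = $5,270.79

$5,270.79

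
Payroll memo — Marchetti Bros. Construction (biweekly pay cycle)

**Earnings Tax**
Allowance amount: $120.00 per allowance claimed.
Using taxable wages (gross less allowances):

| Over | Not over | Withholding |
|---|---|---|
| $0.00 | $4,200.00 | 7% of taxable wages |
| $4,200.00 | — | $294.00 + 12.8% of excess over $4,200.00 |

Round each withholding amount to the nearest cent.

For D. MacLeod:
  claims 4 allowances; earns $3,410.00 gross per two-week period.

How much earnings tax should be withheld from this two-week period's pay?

Earnings Tax: taxable = $3,410.00 − 4×$120.00 = $2,930.00
  7% × $2,930.00 = $205.10

$205.10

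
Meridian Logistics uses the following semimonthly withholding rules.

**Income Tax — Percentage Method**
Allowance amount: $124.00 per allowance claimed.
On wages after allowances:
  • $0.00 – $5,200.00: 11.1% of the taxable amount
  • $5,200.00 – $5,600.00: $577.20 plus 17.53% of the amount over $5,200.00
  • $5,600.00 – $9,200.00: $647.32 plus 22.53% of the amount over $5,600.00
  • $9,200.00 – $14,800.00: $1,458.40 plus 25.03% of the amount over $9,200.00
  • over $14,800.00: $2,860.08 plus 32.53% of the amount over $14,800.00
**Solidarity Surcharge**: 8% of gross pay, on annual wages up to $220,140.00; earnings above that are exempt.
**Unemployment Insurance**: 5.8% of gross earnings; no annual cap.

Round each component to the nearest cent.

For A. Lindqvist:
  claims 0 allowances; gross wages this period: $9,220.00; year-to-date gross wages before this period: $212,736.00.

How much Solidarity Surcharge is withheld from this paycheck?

Solidarity Surcharge: cap $220,140.00 − YTD $212,736.00 = $7,404.00 subject; 8% × $7,404.00 = $592.32

$592.32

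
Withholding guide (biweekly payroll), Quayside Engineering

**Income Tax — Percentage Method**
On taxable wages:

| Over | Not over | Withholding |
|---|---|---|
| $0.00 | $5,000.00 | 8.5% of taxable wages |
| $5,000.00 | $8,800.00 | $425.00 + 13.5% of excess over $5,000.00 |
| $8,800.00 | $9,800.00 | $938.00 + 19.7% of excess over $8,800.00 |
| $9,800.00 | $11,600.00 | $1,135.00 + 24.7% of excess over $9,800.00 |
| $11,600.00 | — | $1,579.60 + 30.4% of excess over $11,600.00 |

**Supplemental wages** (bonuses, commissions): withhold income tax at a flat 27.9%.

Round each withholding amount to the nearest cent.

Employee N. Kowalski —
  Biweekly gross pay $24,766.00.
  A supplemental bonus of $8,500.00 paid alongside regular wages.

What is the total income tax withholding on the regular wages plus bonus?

Income Tax: taxable = $24,766.00
  $1,579.60 + 30.4% × ($24,766.00 − $11,600.00) = $1,579.60 + 30.4% × $13,166.00 = $5,582.06
Supplemental (27.9% flat on bonus): 27.9% × $8,500.00 = $2,371.50
Total income tax: $5,582.06 + $2,371.50 = $7,953.56

$7,953.56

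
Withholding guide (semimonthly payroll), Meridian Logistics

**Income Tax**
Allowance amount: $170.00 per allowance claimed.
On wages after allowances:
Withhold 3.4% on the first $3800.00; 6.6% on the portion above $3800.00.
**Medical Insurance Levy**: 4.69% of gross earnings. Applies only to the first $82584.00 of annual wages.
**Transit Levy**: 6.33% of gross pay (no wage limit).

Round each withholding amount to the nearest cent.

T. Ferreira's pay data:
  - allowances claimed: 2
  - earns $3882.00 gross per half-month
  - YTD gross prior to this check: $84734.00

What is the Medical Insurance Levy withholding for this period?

$0.00

Medical Insurance Levy: YTD $84734.00 ≥ cap $82584.00 → $0.00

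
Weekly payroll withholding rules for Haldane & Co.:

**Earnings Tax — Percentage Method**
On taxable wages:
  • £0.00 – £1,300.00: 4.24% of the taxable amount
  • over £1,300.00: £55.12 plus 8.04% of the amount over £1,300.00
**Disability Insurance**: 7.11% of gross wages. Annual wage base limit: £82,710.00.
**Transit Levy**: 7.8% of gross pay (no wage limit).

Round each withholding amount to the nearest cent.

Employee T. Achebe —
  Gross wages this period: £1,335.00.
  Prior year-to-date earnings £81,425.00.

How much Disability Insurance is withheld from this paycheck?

£91.36

Disability Insurance: cap £82,710.00 − YTD £81,425.00 = £1,285.00 subject; 7.11% × £1,285.00 = £91.36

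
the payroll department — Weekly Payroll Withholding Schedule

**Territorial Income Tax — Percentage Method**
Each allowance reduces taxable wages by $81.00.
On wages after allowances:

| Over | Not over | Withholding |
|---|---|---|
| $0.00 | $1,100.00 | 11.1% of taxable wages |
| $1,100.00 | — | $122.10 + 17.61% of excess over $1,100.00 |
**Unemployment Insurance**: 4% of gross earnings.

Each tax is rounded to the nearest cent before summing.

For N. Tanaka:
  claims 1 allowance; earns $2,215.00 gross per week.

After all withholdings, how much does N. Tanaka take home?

$1,822.21

Territorial Income Tax: taxable = $2,215.00 − 1×$81.00 = $2,134.00
  $122.10 + 17.61% × ($2,134.00 − $1,100.00) = $122.10 + 17.61% × $1,034.00 = $304.19
Unemployment Insurance: 4% × $2,215.00 = $88.60
Total withheld: $304.19 + $88.60 = $392.79
Net pay: $2,215.00 − $392.79 = $1,822.21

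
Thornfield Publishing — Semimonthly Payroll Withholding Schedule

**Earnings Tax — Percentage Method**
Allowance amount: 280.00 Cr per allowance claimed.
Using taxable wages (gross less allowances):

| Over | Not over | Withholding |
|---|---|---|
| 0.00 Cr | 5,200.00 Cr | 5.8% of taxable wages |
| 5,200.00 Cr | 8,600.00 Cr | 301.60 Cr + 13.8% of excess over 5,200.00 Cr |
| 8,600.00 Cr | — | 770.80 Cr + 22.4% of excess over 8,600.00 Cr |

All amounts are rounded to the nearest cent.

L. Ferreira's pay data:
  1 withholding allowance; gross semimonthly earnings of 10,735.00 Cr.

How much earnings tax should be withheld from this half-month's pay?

1,186.32 Cr

Earnings Tax: taxable = 10,735.00 Cr − 1×280.00 Cr = 10,455.00 Cr
  770.80 Cr + 22.4% × (10,455.00 Cr − 8,600.00 Cr) = 770.80 Cr + 22.4% × 1,855.00 Cr = 1,186.32 Cr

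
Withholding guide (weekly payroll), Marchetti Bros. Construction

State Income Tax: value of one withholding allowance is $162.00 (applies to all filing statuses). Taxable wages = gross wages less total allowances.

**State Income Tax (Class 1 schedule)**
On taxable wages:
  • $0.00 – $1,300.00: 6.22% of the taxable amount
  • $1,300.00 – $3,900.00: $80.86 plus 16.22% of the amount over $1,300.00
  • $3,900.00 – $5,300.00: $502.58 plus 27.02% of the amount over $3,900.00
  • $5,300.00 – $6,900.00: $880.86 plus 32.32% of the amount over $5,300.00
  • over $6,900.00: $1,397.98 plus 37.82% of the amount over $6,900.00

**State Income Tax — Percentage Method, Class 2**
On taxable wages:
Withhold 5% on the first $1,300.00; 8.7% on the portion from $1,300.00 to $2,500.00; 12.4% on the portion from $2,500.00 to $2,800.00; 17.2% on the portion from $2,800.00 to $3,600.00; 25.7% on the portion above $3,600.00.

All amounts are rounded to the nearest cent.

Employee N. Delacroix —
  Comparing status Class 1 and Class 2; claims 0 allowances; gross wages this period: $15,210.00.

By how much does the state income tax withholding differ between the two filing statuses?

State Income Tax (Class 1): taxable = $15,210.00
  $1,397.98 + 37.82% × ($15,210.00 − $6,900.00) = $1,397.98 + 37.82% × $8,310.00 = $4,540.82
State Income Tax (Class 2): taxable = $15,210.00
  $344.20 + 25.7% × ($15,210.00 − $3,600.00) = $344.20 + 25.7% × $11,610.00 = $3,327.97
Difference: |$4,540.82 − $3,327.97| = $1,212.85 (higher under Class 1)

$1,212.85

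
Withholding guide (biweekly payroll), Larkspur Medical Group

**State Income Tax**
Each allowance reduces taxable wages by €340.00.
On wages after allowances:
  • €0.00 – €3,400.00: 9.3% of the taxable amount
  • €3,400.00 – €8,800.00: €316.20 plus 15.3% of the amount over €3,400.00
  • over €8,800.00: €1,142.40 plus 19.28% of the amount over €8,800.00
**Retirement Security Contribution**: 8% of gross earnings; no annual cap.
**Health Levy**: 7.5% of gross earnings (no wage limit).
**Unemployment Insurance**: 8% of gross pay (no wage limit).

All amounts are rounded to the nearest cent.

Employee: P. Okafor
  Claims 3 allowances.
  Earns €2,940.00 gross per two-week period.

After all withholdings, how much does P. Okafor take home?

€2,070.54

State Income Tax: taxable = €2,940.00 − 3×€340.00 = €1,920.00
  9.3% × €1,920.00 = €178.56
Retirement Security Contribution: 8% × €2,940.00 = €235.20
Health Levy: 7.5% × €2,940.00 = €220.50
Unemployment Insurance: 8% × €2,940.00 = €235.20
Total withheld: €178.56 + €235.20 + €220.50 + €235.20 = €869.46
Net pay: €2,940.00 − €869.46 = €2,070.54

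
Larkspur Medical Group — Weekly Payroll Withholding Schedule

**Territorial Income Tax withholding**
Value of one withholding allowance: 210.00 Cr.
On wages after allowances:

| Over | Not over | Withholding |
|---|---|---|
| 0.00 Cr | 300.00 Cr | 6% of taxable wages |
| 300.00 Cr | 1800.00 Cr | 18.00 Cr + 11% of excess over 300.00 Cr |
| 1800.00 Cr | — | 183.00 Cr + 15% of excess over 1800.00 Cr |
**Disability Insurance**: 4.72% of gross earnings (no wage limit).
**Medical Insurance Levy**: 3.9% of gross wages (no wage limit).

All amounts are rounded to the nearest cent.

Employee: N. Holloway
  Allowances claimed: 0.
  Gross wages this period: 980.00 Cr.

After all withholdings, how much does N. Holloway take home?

802.72 Cr

Territorial Income Tax: taxable = 980.00 Cr
  18.00 Cr + 11% × (980.00 Cr − 300.00 Cr) = 18.00 Cr + 11% × 680.00 Cr = 92.80 Cr
Disability Insurance: 4.72% × 980.00 Cr = 46.26 Cr
Medical Insurance Levy: 3.9% × 980.00 Cr = 38.22 Cr
Total withheld: 92.80 Cr + 46.26 Cr + 38.22 Cr = 177.28 Cr
Net pay: 980.00 Cr − 177.28 Cr = 802.72 Cr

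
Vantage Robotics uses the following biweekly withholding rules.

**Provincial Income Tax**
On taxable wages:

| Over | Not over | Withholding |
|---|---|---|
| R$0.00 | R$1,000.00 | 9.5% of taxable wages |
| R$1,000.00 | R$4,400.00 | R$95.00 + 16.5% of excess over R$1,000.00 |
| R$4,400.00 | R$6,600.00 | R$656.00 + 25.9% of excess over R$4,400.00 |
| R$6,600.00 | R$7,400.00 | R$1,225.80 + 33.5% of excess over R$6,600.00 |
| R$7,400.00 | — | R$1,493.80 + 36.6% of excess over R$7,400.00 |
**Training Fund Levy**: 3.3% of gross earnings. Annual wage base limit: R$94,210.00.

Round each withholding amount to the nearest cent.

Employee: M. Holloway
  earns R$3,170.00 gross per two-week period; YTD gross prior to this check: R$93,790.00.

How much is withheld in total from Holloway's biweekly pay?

R$466.91

Provincial Income Tax: taxable = R$3,170.00
  R$95.00 + 16.5% × (R$3,170.00 − R$1,000.00) = R$95.00 + 16.5% × R$2,170.00 = R$453.05
Training Fund Levy: cap R$94,210.00 − YTD R$93,790.00 = R$420.00 subject; 3.3% × R$420.00 = R$13.86
Total: R$453.05 + R$13.86 = R$466.91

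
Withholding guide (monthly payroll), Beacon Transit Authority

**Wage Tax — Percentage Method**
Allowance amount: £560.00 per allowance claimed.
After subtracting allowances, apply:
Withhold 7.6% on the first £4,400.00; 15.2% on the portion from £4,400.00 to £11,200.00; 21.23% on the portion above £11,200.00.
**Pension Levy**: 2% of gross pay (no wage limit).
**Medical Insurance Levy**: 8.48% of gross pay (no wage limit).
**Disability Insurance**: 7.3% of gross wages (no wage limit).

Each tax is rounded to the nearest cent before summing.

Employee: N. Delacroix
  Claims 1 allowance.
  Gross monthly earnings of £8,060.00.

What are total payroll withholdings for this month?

£2,238.67

Wage Tax: taxable = £8,060.00 − 1×£560.00 = £7,500.00
  £334.40 + 15.2% × (£7,500.00 − £4,400.00) = £334.40 + 15.2% × £3,100.00 = £805.60
Pension Levy: 2% × £8,060.00 = £161.20
Medical Insurance Levy: 8.48% × £8,060.00 = £683.49
Disability Insurance: 7.3% × £8,060.00 = £588.38
Total: £805.60 + £161.20 + £683.49 + £588.38 = £2,238.67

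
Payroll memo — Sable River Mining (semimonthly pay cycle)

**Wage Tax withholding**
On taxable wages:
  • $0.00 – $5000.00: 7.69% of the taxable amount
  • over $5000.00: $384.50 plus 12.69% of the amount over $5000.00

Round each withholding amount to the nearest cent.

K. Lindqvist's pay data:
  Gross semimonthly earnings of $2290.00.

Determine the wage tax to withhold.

Wage Tax: taxable = $2290.00
  7.69% × $2290.00 = $176.10

$176.10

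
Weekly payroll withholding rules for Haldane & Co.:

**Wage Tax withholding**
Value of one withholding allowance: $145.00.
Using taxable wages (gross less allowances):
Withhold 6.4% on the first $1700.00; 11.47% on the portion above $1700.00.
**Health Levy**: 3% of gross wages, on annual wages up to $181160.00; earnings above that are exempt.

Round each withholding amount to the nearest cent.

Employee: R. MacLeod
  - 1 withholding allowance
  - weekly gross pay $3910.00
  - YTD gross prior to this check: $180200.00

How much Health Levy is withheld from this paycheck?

$28.80

Health Levy: cap $181160.00 − YTD $180200.00 = $960.00 subject; 3% × $960.00 = $28.80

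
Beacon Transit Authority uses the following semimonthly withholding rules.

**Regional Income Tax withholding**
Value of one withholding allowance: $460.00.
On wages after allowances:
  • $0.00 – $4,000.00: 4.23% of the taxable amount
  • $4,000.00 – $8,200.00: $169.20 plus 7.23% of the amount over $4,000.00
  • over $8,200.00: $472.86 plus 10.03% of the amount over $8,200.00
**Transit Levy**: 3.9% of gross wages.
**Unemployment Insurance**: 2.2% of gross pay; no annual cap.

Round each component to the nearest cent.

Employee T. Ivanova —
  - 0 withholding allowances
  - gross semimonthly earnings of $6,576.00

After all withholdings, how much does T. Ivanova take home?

Regional Income Tax: taxable = $6,576.00
  $169.20 + 7.23% × ($6,576.00 − $4,000.00) = $169.20 + 7.23% × $2,576.00 = $355.44
Transit Levy: 3.9% × $6,576.00 = $256.46
Unemployment Insurance: 2.2% × $6,576.00 = $144.67
Total withheld: $355.44 + $256.46 + $144.67 = $756.57
Net pay: $6,576.00 − $756.57 = $5,819.43

$5,819.43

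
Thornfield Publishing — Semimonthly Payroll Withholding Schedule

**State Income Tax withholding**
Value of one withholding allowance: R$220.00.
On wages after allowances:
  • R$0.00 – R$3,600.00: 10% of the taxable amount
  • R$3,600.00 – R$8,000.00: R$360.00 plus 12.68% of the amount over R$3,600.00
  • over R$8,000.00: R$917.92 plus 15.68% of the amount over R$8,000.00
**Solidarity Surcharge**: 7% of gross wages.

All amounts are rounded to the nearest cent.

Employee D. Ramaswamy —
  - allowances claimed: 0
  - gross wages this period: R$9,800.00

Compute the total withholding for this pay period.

R$1,886.16

State Income Tax: taxable = R$9,800.00
  R$917.92 + 15.68% × (R$9,800.00 − R$8,000.00) = R$917.92 + 15.68% × R$1,800.00 = R$1,200.16
Solidarity Surcharge: 7% × R$9,800.00 = R$686.00
Total: R$1,200.16 + R$686.00 = R$1,886.16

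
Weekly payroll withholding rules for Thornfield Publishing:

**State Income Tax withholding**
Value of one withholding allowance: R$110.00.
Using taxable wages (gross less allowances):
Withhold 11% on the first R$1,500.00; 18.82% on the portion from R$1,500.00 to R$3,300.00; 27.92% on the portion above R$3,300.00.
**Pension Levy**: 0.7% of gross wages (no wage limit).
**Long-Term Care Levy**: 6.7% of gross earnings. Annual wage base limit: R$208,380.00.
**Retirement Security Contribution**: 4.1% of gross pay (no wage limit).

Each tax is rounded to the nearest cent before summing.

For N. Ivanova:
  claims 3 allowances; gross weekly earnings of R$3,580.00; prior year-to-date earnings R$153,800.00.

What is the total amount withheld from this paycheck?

R$906.05

State Income Tax: taxable = R$3,580.00 − 3×R$110.00 = R$3,250.00
  R$165.00 + 18.82% × (R$3,250.00 − R$1,500.00) = R$165.00 + 18.82% × R$1,750.00 = R$494.35
Pension Levy: 0.7% × R$3,580.00 = R$25.06
Long-Term Care Levy: 6.7% × R$3,580.00 = R$239.86
Retirement Security Contribution: 4.1% × R$3,580.00 = R$146.78
Total: R$494.35 + R$25.06 + R$239.86 + R$146.78 = R$906.05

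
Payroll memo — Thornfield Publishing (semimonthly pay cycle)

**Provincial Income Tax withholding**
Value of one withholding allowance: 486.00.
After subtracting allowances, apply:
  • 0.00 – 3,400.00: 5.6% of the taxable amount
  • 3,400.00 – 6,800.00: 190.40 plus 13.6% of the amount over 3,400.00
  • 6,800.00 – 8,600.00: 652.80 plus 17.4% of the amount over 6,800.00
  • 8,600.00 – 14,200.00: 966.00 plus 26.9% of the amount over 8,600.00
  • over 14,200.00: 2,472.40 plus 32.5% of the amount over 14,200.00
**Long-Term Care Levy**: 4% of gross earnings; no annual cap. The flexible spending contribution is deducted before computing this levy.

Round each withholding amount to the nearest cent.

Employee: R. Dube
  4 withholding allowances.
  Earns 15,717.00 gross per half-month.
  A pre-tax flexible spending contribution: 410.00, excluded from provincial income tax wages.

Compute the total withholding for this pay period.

Provincial Income Tax: taxable = 15,717.00 − 410.00 − 4×486.00 = 13,363.00
  966.00 + 26.9% × (13,363.00 − 8,600.00) = 966.00 + 26.9% × 4,763.00 = 2,247.25
Long-Term Care Levy: 4% × 15,307.00 = 612.28
Total: 2,247.25 + 612.28 = 2,859.53

2,859.53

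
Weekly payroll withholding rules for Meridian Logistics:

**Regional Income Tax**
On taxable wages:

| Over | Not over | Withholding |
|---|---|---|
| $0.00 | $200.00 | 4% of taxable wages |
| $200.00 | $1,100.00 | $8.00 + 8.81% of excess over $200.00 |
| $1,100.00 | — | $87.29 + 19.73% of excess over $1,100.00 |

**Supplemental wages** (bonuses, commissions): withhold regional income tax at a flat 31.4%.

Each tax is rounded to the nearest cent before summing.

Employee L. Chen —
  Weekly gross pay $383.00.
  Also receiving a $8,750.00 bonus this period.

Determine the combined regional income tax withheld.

$2,771.62

Regional Income Tax: taxable = $383.00
  $8.00 + 8.81% × ($383.00 − $200.00) = $8.00 + 8.81% × $183.00 = $24.12
Supplemental (31.4% flat on bonus): 31.4% × $8,750.00 = $2,747.50
Total regional income tax: $24.12 + $2,747.50 = $2,771.62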